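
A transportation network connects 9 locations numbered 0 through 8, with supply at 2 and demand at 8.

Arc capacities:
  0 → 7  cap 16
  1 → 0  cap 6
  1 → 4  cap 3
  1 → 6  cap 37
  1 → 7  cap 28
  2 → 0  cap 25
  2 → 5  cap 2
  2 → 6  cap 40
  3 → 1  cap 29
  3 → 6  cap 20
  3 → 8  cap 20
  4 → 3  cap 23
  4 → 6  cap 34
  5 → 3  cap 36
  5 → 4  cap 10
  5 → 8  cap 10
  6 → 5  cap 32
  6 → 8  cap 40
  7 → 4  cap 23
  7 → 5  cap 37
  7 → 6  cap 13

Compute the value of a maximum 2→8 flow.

Maximum flow value: 58

augment #1: 2→5→8 bottleneck 2, total now 2
augment #2: 2→6→8 bottleneck 40, total now 42
augment #3: 2→0→7→5→8 bottleneck 8, total now 50
augment #4: 2→0→7→4→3→8 bottleneck 8, total now 58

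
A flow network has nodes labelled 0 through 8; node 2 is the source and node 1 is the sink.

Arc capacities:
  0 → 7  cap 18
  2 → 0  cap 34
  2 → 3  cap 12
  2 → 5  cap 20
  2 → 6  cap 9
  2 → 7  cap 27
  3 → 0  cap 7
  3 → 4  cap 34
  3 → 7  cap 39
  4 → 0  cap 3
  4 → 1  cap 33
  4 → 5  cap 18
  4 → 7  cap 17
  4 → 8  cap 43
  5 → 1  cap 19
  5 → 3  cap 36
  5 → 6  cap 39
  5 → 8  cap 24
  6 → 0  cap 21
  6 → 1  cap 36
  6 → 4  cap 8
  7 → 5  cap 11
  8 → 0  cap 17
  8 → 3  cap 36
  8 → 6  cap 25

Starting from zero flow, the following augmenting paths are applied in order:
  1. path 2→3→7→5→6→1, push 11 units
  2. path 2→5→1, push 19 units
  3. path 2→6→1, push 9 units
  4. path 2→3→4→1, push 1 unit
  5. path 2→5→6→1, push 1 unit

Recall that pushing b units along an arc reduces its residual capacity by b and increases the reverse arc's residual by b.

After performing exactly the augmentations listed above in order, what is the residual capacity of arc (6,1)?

Residual capacity of (6,1): 15

after path 1 (2→3→7→5→6→1, push 11): res(6,1)=25
after path 2 (2→5→1, push 19): res(6,1)=25
after path 3 (2→6→1, push 9): res(6,1)=16
after path 4 (2→3→4→1, push 1): res(6,1)=16
after path 5 (2→5→6→1, push 1): res(6,1)=15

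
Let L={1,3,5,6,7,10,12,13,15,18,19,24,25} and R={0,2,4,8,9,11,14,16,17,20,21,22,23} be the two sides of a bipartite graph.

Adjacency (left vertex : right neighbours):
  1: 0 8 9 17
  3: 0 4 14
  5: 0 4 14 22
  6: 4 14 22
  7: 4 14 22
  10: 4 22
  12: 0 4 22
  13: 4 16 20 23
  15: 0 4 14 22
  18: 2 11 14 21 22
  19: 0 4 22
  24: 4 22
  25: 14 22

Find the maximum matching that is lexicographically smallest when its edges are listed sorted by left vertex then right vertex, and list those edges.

Lex-smallest maximum matching: {(1,8), (3,0), (5,4), (6,14), (7,22), (13,16), (18,2)}

|M| = 7 (so the lex-smallest maximum matching has 7 edges)
process left vertices in ascending order; for each, take the smallest-labelled available neighbour that still permits 7 edges overall, or leave it unmatched if none does
lex-smallest matching: {1-8, 3-0, 5-4, 6-14, 7-22, 13-16, 18-2}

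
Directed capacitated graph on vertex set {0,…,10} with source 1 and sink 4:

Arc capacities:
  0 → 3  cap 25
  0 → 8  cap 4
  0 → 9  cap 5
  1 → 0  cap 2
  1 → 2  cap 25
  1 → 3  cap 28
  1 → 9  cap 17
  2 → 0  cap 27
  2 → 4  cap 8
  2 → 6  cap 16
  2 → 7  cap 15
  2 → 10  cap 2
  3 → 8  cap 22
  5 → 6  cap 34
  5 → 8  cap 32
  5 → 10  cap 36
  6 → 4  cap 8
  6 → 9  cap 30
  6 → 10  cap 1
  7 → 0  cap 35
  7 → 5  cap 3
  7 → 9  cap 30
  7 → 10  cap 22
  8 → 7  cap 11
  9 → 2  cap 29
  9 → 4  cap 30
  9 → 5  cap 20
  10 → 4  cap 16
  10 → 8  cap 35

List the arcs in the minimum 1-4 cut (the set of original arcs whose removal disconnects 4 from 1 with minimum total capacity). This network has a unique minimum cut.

augment #1: 1→2→4 push 8
augment #2: 1→9→4 push 17
augment #3: 1→0→9→4 push 2
augment #4: 1→2→6→4 push 8
augment #5: 1→2→10→4 push 2
augment #6: 1→2→0→9→4 push 3
augment #7: 1→2→6→9→4 push 4
augment #8: 1→3→8→7→9→4 push 4
augment #9: 1→3→8→7→10→4 push 7
max flow = 55; residual-reachable set from 1 gives S-side
cut edges (S→T): {(1,0), (1,2), (1,9), (8,7)} total cap 55

Min-cut arcs: {(1,0), (1,2), (1,9), (8,7)} (total capacity 55)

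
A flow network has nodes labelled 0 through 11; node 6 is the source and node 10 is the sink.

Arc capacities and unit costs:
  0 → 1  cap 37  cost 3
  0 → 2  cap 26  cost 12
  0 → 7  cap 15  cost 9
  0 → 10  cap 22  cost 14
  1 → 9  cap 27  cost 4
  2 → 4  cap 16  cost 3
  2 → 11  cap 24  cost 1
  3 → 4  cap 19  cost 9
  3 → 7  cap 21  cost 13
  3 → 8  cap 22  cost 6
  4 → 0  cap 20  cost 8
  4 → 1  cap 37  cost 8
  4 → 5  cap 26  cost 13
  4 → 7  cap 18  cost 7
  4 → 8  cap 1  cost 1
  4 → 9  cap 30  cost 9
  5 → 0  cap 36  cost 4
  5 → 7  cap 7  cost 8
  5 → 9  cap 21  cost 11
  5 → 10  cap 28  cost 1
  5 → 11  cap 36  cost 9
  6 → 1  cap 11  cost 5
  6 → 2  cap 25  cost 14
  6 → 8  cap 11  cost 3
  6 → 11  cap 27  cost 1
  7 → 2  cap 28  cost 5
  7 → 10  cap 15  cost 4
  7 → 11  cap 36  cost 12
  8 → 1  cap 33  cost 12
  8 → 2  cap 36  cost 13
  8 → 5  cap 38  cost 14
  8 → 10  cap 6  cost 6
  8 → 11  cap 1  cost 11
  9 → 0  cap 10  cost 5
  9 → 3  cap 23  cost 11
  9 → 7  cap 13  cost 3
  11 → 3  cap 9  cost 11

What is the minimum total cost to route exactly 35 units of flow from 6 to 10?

Minimum cost for 35 units: 711

shortest-cost path #1: 6→8→10 push 6 @ unit cost 9 (adds 54)
shortest-cost path #2: 6→1→9→7→10 push 11 @ unit cost 16 (adds 176)
shortest-cost path #3: 6→8→5→10 push 5 @ unit cost 18 (adds 90)
shortest-cost path #4: 6→2→4→7→10 push 4 @ unit cost 28 (adds 112)
shortest-cost path #5: 6→2→4→5→10 push 9 @ unit cost 31 (adds 279)
total cost = 711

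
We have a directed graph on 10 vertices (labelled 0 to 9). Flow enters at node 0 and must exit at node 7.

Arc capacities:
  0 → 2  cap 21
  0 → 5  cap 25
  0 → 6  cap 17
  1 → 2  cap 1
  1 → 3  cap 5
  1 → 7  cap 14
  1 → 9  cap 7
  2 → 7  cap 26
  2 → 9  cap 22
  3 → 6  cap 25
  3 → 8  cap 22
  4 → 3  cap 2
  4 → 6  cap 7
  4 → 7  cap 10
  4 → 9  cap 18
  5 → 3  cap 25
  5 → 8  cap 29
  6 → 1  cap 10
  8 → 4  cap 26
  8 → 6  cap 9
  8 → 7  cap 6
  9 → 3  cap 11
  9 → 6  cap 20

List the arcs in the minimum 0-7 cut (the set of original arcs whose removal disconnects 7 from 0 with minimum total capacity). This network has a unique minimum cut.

augment #1: 0→2→7 push 21
augment #2: 0→5→8→7 push 6
augment #3: 0→6→1→7 push 10
augment #4: 0→5→8→4→7 push 10
max flow = 47; residual-reachable set from 0 gives S-side
cut edges (S→T): {(0,2), (4,7), (6,1), (8,7)} total cap 47

Min-cut arcs: {(0,2), (4,7), (6,1), (8,7)} (total capacity 47)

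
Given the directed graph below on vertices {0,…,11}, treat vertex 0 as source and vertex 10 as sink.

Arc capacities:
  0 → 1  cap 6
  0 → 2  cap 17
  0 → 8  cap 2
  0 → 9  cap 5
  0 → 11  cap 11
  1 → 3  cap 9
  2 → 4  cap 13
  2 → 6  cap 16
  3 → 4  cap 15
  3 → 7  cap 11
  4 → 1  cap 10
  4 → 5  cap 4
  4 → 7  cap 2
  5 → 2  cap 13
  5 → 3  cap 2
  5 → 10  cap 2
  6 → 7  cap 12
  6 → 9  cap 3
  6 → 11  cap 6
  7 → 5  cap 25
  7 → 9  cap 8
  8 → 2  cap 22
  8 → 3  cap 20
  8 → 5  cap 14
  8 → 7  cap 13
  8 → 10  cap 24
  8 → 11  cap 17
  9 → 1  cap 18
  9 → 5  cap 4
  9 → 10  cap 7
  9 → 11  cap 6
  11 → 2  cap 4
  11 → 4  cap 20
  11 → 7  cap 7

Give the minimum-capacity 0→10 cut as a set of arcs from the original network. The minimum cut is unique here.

augment #1: 0→8→10 push 2
augment #2: 0→9→10 push 5
augment #3: 0→2→4→5→10 push 2
augment #4: 0→2→6→9→10 push 2
max flow = 11; residual-reachable set from 0 gives S-side
cut edges (S→T): {(0,8), (5,10), (9,10)} total cap 11

Min-cut arcs: {(0,8), (5,10), (9,10)} (total capacity 11)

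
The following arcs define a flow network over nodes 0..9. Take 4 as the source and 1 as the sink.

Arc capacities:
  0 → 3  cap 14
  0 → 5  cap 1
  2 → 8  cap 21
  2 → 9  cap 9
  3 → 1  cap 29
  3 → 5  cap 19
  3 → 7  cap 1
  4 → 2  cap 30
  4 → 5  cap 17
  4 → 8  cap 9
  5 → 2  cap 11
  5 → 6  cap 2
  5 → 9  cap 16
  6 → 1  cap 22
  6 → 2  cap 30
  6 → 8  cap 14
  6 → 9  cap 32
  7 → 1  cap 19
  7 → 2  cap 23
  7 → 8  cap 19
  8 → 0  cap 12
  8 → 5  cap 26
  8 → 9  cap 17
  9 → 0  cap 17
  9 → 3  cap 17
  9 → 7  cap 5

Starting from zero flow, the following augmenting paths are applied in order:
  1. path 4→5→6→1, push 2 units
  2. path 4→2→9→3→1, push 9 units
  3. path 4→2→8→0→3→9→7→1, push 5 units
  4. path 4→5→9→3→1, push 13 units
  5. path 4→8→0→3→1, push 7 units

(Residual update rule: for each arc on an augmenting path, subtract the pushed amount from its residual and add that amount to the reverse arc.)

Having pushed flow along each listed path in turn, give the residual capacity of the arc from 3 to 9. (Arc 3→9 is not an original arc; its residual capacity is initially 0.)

Residual capacity of (3,9): 17

after path 1 (4→5→6→1, push 2): res(3,9)=0
after path 2 (4→2→9→3→1, push 9): res(3,9)=9
after path 3 (4→2→8→0→3→9→7→1, push 5): res(3,9)=4
after path 4 (4→5→9→3→1, push 13): res(3,9)=17
after path 5 (4→8→0→3→1, push 7): res(3,9)=17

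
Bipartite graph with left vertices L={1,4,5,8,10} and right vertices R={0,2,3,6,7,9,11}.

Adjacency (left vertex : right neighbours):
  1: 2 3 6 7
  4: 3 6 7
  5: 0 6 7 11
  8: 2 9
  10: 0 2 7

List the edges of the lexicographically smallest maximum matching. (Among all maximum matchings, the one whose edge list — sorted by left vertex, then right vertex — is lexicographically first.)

Lex-smallest maximum matching: {(1,2), (4,3), (5,0), (8,9), (10,7)}

|M| = 5 (so the lex-smallest maximum matching has 5 edges)
process left vertices in ascending order; for each, take the smallest-labelled available neighbour that still permits 5 edges overall, or leave it unmatched if none does
lex-smallest matching: {1-2, 4-3, 5-0, 8-9, 10-7}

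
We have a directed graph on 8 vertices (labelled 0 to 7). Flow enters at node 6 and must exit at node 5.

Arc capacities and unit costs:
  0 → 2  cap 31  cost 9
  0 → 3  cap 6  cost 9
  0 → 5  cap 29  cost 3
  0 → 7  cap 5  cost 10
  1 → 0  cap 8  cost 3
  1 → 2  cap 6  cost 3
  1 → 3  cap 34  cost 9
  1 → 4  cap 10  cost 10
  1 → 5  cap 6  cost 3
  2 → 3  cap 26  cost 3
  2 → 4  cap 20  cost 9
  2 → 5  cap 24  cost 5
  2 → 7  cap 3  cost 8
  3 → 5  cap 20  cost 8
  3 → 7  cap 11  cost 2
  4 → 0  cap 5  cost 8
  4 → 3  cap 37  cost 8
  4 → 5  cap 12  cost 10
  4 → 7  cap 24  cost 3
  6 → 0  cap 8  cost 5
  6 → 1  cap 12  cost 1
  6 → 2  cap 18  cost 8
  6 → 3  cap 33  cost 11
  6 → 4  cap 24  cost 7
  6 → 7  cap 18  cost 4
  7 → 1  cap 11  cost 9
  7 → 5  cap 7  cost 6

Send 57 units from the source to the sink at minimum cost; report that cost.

Minimum cost for 57 units: 638

shortest-cost path #1: 6→1→5 push 6 @ unit cost 4 (adds 24)
shortest-cost path #2: 6→1→0→5 push 6 @ unit cost 7 (adds 42)
shortest-cost path #3: 6→0→5 push 8 @ unit cost 8 (adds 64)
shortest-cost path #4: 6→7→5 push 7 @ unit cost 10 (adds 70)
shortest-cost path #5: 6→2→5 push 18 @ unit cost 13 (adds 234)
shortest-cost path #6: 6→4→5 push 12 @ unit cost 17 (adds 204)
total cost = 638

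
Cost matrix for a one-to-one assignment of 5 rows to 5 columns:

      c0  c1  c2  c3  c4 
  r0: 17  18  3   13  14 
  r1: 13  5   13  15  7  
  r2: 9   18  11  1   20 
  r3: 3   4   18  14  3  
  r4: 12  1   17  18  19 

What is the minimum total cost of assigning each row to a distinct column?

Minimum assignment cost: 15

optimal assignment: row0→col2 (cost 3), row1→col4 (cost 7), row2→col3 (cost 1), row3→col0 (cost 3), row4→col1 (cost 1)
total = 3 + 7 + 1 + 3 + 1 = 15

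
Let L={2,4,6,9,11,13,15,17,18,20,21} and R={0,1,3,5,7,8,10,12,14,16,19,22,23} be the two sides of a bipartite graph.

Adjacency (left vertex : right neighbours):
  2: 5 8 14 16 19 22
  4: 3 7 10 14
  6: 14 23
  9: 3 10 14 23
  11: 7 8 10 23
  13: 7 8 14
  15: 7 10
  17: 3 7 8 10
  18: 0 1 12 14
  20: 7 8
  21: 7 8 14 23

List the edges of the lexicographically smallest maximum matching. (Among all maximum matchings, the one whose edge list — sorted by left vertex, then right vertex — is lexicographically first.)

|M| = 8 (so the lex-smallest maximum matching has 8 edges)
process left vertices in ascending order; for each, take the smallest-labelled available neighbour that still permits 8 edges overall, or leave it unmatched if none does
lex-smallest matching: {2-5, 4-3, 6-14, 9-10, 11-7, 13-8, 18-0, 21-23}

Lex-smallest maximum matching: {(2,5), (4,3), (6,14), (9,10), (11,7), (13,8), (18,0), (21,23)}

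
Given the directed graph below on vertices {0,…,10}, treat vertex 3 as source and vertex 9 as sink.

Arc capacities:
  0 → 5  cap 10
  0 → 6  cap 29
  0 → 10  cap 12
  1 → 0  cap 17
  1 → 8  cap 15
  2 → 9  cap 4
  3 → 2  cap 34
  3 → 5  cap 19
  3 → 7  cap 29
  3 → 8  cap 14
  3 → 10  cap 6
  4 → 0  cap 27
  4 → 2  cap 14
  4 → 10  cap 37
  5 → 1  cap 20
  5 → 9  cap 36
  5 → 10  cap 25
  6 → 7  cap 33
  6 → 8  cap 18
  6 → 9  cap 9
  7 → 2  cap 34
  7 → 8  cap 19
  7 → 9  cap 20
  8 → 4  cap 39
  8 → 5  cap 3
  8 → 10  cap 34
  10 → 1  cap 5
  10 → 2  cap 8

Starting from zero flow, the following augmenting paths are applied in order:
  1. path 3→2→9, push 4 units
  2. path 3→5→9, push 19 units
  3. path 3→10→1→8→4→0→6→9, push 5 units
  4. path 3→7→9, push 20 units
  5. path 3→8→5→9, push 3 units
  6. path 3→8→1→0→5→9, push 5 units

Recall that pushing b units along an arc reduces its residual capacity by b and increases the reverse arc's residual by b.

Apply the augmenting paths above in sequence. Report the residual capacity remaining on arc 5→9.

Residual capacity of (5,9): 9

after path 1 (3→2→9, push 4): res(5,9)=36
after path 2 (3→5→9, push 19): res(5,9)=17
after path 3 (3→10→1→8→4→0→6→9, push 5): res(5,9)=17
after path 4 (3→7→9, push 20): res(5,9)=17
after path 5 (3→8→5→9, push 3): res(5,9)=14
after path 6 (3→8→1→0→5→9, push 5): res(5,9)=9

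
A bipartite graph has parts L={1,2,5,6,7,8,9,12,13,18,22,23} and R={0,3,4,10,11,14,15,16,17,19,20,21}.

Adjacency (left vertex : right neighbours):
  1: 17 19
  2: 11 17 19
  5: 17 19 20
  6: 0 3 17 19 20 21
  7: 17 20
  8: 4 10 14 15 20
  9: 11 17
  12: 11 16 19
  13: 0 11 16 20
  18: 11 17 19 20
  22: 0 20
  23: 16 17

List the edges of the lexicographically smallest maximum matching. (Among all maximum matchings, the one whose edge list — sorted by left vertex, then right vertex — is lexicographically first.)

|M| = 8 (so the lex-smallest maximum matching has 8 edges)
process left vertices in ascending order; for each, take the smallest-labelled available neighbour that still permits 8 edges overall, or leave it unmatched if none does
lex-smallest matching: {1-17, 2-11, 5-19, 6-3, 7-20, 8-4, 12-16, 13-0}

Lex-smallest maximum matching: {(1,17), (2,11), (5,19), (6,3), (7,20), (8,4), (12,16), (13,0)}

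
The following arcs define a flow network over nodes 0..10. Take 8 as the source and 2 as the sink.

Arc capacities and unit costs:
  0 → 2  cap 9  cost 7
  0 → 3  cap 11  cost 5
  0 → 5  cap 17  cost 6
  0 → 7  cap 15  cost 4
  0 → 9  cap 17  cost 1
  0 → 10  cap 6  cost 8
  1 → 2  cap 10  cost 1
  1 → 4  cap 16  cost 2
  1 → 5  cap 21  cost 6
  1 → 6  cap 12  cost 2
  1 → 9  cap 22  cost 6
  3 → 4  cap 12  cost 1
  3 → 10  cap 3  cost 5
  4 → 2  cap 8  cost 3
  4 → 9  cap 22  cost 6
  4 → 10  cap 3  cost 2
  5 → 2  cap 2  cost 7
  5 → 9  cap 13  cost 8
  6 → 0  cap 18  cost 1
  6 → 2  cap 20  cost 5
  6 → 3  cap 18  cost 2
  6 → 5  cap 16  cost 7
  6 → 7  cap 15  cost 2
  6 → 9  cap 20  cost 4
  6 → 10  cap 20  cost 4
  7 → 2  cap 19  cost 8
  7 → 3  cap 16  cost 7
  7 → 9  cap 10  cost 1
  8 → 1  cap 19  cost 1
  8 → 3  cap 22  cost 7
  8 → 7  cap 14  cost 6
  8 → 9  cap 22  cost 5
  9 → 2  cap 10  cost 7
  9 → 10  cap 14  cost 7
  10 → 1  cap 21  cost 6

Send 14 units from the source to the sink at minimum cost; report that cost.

shortest-cost path #1: 8→1→2 push 10 @ unit cost 2 (adds 20)
shortest-cost path #2: 8→1→4→2 push 4 @ unit cost 6 (adds 24)
total cost = 44

Minimum cost for 14 units: 44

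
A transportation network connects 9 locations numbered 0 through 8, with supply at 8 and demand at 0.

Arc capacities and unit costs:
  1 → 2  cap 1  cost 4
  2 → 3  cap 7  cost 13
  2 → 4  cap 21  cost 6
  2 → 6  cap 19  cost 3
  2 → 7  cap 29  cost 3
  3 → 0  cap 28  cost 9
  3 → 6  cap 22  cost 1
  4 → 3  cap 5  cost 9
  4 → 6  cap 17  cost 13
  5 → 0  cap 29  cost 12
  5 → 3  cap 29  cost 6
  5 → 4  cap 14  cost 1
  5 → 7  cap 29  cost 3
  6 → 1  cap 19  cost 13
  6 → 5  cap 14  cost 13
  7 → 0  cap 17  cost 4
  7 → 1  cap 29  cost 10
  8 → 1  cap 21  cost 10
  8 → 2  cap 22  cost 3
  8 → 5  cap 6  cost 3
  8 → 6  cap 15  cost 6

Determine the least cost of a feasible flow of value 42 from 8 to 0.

shortest-cost path #1: 8→2→7→0 push 17 @ unit cost 10 (adds 170)
shortest-cost path #2: 8→5→0 push 6 @ unit cost 15 (adds 90)
shortest-cost path #3: 8→2→3→0 push 5 @ unit cost 25 (adds 125)
shortest-cost path #4: 8→6→5→0 push 14 @ unit cost 31 (adds 434)
total cost = 819

Minimum cost for 42 units: 819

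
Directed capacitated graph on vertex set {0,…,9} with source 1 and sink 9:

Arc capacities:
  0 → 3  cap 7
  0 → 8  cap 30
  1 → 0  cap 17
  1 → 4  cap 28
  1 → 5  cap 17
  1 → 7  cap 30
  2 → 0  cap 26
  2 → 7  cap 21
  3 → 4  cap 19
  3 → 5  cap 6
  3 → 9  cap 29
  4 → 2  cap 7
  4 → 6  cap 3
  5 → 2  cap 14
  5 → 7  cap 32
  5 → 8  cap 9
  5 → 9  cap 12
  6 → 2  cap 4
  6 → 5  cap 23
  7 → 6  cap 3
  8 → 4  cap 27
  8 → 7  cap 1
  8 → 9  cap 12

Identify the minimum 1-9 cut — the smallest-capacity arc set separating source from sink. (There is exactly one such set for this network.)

Min-cut arcs: {(0,3), (5,9), (8,9)} (total capacity 31)

augment #1: 1→5→9 push 12
augment #2: 1→0→3→9 push 7
augment #3: 1→0→8→9 push 10
augment #4: 1→5→8→9 push 2
max flow = 31; residual-reachable set from 1 gives S-side
cut edges (S→T): {(0,3), (5,9), (8,9)} total cap 31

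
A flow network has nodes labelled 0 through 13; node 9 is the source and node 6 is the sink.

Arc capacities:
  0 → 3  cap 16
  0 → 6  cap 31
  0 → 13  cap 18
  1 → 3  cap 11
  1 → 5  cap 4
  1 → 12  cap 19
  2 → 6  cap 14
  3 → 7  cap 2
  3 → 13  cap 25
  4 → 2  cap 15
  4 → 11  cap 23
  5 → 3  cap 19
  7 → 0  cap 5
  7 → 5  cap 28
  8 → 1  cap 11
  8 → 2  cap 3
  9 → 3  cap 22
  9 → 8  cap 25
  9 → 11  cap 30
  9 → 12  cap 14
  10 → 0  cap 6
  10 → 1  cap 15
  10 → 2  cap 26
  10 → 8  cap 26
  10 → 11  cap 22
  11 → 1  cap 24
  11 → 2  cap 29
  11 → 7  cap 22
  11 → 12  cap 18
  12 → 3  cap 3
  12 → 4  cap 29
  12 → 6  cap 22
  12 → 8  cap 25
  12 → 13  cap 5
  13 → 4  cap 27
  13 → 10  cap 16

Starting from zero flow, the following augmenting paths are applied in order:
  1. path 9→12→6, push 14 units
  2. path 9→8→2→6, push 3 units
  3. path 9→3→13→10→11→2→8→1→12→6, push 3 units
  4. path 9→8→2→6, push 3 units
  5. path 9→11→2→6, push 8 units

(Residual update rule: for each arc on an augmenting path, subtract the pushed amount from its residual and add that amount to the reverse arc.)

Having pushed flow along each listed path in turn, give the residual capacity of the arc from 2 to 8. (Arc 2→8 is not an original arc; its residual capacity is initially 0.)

Residual capacity of (2,8): 3

after path 1 (9→12→6, push 14): res(2,8)=0
after path 2 (9→8→2→6, push 3): res(2,8)=3
after path 3 (9→3→13→10→11→2→8→1→12→6, push 3): res(2,8)=0
after path 4 (9→8→2→6, push 3): res(2,8)=3
after path 5 (9→11→2→6, push 8): res(2,8)=3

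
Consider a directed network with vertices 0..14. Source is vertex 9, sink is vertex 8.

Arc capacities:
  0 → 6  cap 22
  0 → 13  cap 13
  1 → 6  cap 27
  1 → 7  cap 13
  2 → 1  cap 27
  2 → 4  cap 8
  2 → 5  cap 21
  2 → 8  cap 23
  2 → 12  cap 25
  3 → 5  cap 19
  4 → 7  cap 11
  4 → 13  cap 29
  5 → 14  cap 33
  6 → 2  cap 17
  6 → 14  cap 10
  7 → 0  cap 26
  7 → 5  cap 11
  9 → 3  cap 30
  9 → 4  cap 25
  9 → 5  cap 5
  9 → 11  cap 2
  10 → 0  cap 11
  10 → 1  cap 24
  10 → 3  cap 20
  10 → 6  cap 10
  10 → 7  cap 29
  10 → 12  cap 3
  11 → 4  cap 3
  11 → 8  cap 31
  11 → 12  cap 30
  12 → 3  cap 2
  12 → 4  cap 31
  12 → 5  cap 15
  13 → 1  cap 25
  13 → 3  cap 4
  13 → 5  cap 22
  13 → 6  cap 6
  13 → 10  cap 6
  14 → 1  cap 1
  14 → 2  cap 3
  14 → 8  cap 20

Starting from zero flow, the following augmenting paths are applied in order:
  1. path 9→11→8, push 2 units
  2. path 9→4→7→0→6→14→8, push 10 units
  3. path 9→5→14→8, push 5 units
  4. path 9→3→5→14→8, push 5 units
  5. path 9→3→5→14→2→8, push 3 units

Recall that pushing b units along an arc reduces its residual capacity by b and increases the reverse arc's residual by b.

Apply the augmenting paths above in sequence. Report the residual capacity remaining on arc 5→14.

Residual capacity of (5,14): 20

after path 1 (9→11→8, push 2): res(5,14)=33
after path 2 (9→4→7→0→6→14→8, push 10): res(5,14)=33
after path 3 (9→5→14→8, push 5): res(5,14)=28
after path 4 (9→3→5→14→8, push 5): res(5,14)=23
after path 5 (9→3→5→14→2→8, push 3): res(5,14)=20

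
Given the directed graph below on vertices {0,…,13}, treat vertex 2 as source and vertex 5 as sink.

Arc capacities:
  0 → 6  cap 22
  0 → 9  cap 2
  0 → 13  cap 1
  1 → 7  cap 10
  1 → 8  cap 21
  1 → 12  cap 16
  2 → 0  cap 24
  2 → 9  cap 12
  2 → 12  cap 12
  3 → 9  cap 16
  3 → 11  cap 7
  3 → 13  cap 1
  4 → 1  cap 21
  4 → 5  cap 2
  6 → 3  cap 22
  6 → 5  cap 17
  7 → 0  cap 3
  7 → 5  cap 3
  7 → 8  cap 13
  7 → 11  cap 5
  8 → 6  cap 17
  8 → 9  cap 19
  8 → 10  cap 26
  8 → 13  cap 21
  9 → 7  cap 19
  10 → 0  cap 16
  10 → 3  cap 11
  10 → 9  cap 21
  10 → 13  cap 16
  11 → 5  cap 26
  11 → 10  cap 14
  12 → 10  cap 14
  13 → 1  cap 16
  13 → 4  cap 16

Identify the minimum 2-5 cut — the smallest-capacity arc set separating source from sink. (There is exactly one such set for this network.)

augment #1: 2→0→6→5 push 17
augment #2: 2→9→7→5 push 3
augment #3: 2→0→13→4→5 push 1
augment #4: 2→9→7→11→5 push 5
augment #5: 2→0→6→3→11→5 push 5
augment #6: 2→12→10→3→11→5 push 2
augment #7: 2→12→10→13→4→5 push 1
max flow = 34; residual-reachable set from 2 gives S-side
cut edges (S→T): {(3,11), (4,5), (6,5), (7,5), (7,11)} total cap 34

Min-cut arcs: {(3,11), (4,5), (6,5), (7,5), (7,11)} (total capacity 34)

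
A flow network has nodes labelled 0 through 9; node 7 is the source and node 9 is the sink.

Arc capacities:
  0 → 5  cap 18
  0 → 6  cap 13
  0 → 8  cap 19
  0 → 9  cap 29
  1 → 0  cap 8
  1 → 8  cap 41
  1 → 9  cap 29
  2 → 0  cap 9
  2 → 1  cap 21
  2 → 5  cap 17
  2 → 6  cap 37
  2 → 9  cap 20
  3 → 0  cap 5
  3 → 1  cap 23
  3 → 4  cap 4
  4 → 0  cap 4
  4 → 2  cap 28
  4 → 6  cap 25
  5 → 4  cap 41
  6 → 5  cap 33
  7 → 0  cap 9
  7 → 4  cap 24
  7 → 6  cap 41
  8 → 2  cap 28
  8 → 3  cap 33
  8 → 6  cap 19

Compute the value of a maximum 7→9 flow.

Maximum flow value: 41

augment #1: 7→0→9 bottleneck 9, total now 9
augment #2: 7→4→0→9 bottleneck 4, total now 13
augment #3: 7→4→2→9 bottleneck 20, total now 33
augment #4: 7→6→5→4→2→0→9 bottleneck 8, total now 41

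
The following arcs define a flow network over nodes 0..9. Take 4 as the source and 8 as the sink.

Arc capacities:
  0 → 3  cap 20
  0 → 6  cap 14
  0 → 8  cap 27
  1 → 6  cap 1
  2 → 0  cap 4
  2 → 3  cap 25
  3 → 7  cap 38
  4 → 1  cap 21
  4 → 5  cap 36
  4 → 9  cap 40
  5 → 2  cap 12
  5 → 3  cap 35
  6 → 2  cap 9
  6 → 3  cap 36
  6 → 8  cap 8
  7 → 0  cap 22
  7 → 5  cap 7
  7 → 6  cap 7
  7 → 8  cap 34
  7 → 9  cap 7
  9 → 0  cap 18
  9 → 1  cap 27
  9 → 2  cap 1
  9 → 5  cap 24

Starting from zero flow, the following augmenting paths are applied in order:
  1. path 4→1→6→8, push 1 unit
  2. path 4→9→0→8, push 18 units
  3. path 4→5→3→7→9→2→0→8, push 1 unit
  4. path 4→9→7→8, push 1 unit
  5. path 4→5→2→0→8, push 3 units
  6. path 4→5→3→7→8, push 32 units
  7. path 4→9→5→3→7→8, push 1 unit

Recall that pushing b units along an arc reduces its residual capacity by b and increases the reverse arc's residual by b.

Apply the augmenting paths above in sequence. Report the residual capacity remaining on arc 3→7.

Residual capacity of (3,7): 4

after path 1 (4→1→6→8, push 1): res(3,7)=38
after path 2 (4→9→0→8, push 18): res(3,7)=38
after path 3 (4→5→3→7→9→2→0→8, push 1): res(3,7)=37
after path 4 (4→9→7→8, push 1): res(3,7)=37
after path 5 (4→5→2→0→8, push 3): res(3,7)=37
after path 6 (4→5→3→7→8, push 32): res(3,7)=5
after path 7 (4→9→5→3→7→8, push 1): res(3,7)=4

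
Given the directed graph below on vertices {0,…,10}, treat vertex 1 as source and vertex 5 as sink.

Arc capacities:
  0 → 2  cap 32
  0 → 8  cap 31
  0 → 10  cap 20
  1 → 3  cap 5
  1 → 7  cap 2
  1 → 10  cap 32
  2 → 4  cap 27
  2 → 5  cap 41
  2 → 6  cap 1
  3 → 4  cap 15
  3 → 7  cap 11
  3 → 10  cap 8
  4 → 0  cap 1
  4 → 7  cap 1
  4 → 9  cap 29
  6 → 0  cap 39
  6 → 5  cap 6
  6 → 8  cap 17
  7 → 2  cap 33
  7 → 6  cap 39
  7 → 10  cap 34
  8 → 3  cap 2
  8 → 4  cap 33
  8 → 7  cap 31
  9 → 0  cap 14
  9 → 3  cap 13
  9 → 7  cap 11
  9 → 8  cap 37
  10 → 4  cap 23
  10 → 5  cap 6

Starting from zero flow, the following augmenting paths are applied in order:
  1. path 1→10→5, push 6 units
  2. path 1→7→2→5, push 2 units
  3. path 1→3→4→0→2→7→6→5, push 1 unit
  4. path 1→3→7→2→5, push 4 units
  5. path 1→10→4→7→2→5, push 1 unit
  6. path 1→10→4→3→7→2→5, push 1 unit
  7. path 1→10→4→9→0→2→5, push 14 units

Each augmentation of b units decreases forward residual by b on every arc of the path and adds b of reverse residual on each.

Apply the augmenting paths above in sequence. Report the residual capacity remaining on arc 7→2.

after path 1 (1→10→5, push 6): res(7,2)=33
after path 2 (1→7→2→5, push 2): res(7,2)=31
after path 3 (1→3→4→0→2→7→6→5, push 1): res(7,2)=32
after path 4 (1→3→7→2→5, push 4): res(7,2)=28
after path 5 (1→10→4→7→2→5, push 1): res(7,2)=27
after path 6 (1→10→4→3→7→2→5, push 1): res(7,2)=26
after path 7 (1→10→4→9→0→2→5, push 14): res(7,2)=26

Residual capacity of (7,2): 26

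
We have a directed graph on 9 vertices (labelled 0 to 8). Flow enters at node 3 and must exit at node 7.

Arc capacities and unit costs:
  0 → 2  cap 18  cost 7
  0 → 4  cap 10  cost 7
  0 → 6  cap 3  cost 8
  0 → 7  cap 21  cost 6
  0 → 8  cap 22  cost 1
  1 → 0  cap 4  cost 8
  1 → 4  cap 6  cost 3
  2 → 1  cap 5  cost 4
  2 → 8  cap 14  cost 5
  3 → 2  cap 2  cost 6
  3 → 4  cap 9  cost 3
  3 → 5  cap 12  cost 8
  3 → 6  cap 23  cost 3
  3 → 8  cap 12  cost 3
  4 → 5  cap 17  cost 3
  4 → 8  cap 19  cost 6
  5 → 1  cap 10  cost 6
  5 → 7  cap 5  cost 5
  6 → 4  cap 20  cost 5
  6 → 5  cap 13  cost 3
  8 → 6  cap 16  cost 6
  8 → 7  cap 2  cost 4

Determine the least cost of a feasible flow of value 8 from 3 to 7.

shortest-cost path #1: 3→8→7 push 2 @ unit cost 7 (adds 14)
shortest-cost path #2: 3→4→5→7 push 5 @ unit cost 11 (adds 55)
shortest-cost path #3: 3→2→1→0→7 push 1 @ unit cost 24 (adds 24)
total cost = 93

Minimum cost for 8 units: 93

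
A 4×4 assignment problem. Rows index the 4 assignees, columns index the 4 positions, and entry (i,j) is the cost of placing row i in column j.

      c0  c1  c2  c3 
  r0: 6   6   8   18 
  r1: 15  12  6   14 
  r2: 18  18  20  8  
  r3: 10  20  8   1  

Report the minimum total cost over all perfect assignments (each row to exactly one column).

Minimum assignment cost: 30

optimal assignment: row0→col1 (cost 6), row1→col2 (cost 6), row2→col3 (cost 8), row3→col0 (cost 10)
total = 6 + 6 + 8 + 10 = 30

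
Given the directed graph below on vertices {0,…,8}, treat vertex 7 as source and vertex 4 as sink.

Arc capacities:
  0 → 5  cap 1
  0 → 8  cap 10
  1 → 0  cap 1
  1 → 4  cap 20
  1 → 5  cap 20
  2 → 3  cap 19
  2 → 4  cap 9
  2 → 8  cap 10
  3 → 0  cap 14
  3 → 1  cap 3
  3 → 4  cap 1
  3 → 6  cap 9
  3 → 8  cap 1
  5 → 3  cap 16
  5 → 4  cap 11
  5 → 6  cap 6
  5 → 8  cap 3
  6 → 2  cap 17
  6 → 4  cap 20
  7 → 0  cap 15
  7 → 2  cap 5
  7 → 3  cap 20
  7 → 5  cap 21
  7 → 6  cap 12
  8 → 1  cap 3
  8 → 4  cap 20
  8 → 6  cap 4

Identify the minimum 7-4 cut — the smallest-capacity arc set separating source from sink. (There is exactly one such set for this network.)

Min-cut arcs: {(0,8), (3,1), (3,4), (3,6), (3,8), (5,4), (5,6), (5,8), (7,2), (7,6)} (total capacity 61)

augment #1: 7→2→4 push 5
augment #2: 7→3→4 push 1
augment #3: 7→5→4 push 11
augment #4: 7→6→4 push 12
augment #5: 7→0→8→4 push 10
augment #6: 7→3→1→4 push 3
augment #7: 7→3→6→4 push 8
augment #8: 7→3→8→4 push 1
augment #9: 7→5→8→4 push 3
augment #10: 7→3→6→2→4 push 1
augment #11: 7→5→6→2→4 push 3
augment #12: 7→5→6→2→8→4 push 3
max flow = 61; residual-reachable set from 7 gives S-side
cut edges (S→T): {(0,8), (3,1), (3,4), (3,6), (3,8), (5,4), (5,6), (5,8), (7,2), (7,6)} total cap 61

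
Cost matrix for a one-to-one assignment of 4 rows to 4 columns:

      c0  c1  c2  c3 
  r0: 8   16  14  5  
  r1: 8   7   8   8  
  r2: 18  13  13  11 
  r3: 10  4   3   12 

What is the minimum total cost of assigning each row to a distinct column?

Minimum assignment cost: 29

one of 2 optimal assignments: row0→col0 (cost 8), row1→col1 (cost 7), row2→col3 (cost 11), row3→col2 (cost 3)
total = 8 + 7 + 11 + 3 = 29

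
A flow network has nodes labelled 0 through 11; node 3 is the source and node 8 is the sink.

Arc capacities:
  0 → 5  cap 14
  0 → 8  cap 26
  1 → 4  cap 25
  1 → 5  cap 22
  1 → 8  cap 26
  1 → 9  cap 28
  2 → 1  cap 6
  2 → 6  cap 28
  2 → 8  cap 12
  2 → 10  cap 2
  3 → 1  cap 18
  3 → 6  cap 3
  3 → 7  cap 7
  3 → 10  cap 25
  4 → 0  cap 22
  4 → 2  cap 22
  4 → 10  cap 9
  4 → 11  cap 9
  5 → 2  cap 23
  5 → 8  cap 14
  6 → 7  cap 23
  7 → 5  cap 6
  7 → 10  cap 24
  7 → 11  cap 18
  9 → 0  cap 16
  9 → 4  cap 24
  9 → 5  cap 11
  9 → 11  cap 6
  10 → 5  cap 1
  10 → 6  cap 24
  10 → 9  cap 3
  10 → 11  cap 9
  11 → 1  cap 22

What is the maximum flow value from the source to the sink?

augment #1: 3→1→8 bottleneck 18, total now 18
augment #2: 3→7→5→8 bottleneck 6, total now 24
augment #3: 3→10→5→8 bottleneck 1, total now 25
augment #4: 3→7→11→1→8 bottleneck 1, total now 26
augment #5: 3→10→9→0→8 bottleneck 3, total now 29
augment #6: 3→10→11→1→8 bottleneck 7, total now 36
augment #7: 3→10→11→1→5→8 bottleneck 2, total now 38
augment #8: 3→6→7→11→1→5→8 bottleneck 3, total now 41
augment #9: 3→10→6→7→11→1→5→8 bottleneck 2, total now 43
augment #10: 3→10→6→7→11→1→4→0→8 bottleneck 7, total now 50

Maximum flow value: 50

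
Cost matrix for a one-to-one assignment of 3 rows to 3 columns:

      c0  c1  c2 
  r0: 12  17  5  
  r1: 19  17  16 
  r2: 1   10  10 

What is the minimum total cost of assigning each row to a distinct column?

optimal assignment: row0→col2 (cost 5), row1→col1 (cost 17), row2→col0 (cost 1)
total = 5 + 17 + 1 = 23

Minimum assignment cost: 23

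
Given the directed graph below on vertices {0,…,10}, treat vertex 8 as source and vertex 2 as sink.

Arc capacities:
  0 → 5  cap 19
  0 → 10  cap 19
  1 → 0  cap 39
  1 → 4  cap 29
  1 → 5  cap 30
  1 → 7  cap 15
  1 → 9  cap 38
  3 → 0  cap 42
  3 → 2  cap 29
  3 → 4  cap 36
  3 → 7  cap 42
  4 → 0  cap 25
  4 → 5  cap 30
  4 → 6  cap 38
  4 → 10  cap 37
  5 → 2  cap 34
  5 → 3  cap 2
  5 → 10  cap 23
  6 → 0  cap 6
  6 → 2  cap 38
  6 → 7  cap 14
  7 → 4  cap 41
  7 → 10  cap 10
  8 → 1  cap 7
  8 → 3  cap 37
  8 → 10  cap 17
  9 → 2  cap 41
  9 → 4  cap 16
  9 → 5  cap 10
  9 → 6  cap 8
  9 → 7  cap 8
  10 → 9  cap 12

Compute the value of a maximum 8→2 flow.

augment #1: 8→3→2 bottleneck 29, total now 29
augment #2: 8→1→5→2 bottleneck 7, total now 36
augment #3: 8→10→9→2 bottleneck 12, total now 48
augment #4: 8→3→0→5→2 bottleneck 8, total now 56

Maximum flow value: 56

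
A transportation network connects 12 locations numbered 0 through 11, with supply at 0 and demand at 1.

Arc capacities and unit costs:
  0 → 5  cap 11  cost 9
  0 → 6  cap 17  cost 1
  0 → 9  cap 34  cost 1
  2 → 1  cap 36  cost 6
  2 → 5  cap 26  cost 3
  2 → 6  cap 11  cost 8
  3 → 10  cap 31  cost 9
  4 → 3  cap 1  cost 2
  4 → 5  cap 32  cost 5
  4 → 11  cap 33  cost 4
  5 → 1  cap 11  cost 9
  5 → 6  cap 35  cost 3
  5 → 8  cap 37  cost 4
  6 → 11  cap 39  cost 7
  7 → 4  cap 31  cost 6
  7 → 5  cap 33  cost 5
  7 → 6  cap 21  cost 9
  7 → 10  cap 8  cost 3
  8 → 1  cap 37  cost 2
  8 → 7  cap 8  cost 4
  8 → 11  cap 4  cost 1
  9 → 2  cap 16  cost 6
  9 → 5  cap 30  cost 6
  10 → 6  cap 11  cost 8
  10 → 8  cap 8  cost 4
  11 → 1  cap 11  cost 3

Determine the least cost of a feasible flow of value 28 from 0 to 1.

shortest-cost path #1: 0→6→11→1 push 11 @ unit cost 11 (adds 121)
shortest-cost path #2: 0→9→2→1 push 16 @ unit cost 13 (adds 208)
shortest-cost path #3: 0→9→5→8→1 push 1 @ unit cost 13 (adds 13)
total cost = 342

Minimum cost for 28 units: 342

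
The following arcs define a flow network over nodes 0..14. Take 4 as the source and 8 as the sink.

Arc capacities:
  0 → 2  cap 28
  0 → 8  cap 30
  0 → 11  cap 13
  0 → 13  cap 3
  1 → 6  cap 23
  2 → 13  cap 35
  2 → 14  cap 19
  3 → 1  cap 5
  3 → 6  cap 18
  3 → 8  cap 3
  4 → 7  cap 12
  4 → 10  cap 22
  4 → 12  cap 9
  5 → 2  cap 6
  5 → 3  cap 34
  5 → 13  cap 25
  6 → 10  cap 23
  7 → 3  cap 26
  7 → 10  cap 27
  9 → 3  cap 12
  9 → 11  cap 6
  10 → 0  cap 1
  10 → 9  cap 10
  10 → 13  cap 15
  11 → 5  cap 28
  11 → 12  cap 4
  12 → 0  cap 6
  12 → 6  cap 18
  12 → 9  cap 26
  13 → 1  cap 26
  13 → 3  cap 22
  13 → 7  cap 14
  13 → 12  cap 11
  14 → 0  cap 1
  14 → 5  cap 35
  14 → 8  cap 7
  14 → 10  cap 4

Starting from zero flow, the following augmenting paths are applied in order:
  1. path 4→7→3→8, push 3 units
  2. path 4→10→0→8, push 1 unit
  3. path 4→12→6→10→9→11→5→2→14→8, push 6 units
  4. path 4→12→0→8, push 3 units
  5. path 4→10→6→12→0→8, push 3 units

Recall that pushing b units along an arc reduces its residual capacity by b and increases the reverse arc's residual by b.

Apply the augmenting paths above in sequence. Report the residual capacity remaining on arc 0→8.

after path 1 (4→7→3→8, push 3): res(0,8)=30
after path 2 (4→10→0→8, push 1): res(0,8)=29
after path 3 (4→12→6→10→9→11→5→2→14→8, push 6): res(0,8)=29
after path 4 (4→12→0→8, push 3): res(0,8)=26
after path 5 (4→10→6→12→0→8, push 3): res(0,8)=23

Residual capacity of (0,8): 23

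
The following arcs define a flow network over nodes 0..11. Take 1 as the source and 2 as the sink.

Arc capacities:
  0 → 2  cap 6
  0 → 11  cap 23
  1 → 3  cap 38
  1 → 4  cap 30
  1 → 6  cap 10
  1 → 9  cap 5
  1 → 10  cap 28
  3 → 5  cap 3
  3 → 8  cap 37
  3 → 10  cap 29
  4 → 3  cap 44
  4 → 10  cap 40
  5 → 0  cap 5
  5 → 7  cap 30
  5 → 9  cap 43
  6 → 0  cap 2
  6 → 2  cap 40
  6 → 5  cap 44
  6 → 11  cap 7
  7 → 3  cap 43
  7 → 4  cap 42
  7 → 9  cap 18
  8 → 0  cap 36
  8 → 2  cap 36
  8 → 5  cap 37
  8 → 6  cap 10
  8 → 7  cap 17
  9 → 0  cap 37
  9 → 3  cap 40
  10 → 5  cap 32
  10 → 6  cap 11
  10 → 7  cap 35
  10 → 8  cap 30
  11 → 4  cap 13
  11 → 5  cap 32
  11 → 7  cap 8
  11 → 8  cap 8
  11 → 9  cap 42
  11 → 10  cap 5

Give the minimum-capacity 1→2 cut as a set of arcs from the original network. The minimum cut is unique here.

augment #1: 1→6→2 push 10
augment #2: 1→3→8→2 push 36
augment #3: 1→9→0→2 push 5
augment #4: 1→10→6→2 push 11
augment #5: 1→3→5→0→2 push 1
augment #6: 1→3→8→6→2 push 1
augment #7: 1→10→8→6→2 push 9
max flow = 73; residual-reachable set from 1 gives S-side
cut edges (S→T): {(0,2), (1,6), (8,2), (8,6), (10,6)} total cap 73

Min-cut arcs: {(0,2), (1,6), (8,2), (8,6), (10,6)} (total capacity 73)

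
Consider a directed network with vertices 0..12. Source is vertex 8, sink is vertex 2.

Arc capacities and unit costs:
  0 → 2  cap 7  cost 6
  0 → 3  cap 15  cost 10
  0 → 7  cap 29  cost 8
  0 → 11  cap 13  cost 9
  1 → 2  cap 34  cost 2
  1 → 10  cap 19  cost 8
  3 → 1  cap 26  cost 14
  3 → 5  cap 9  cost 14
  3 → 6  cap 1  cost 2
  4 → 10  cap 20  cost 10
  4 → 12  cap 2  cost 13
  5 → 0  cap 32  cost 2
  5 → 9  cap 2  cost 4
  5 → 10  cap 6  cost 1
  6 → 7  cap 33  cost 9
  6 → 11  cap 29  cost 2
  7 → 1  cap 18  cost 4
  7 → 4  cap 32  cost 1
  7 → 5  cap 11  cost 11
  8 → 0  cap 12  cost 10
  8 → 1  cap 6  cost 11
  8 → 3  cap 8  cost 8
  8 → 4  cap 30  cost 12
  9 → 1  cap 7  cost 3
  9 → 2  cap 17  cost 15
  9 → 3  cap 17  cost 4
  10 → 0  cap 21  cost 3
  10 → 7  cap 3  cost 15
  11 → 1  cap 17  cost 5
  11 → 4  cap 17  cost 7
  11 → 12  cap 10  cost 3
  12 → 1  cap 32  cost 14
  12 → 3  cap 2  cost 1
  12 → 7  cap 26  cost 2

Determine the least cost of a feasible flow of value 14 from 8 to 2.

shortest-cost path #1: 8→1→2 push 6 @ unit cost 13 (adds 78)
shortest-cost path #2: 8→0→2 push 7 @ unit cost 16 (adds 112)
shortest-cost path #3: 8→3→6→11→1→2 push 1 @ unit cost 19 (adds 19)
total cost = 209

Minimum cost for 14 units: 209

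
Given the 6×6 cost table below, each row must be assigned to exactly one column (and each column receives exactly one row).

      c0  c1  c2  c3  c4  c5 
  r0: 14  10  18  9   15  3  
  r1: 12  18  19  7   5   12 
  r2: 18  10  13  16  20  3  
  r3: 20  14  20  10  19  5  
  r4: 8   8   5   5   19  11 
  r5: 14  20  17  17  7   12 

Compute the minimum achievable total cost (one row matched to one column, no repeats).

Minimum assignment cost: 47

one of 4 optimal assignments: row0→col1 (cost 10), row1→col0 (cost 12), row2→col5 (cost 3), row3→col3 (cost 10), row4→col2 (cost 5), row5→col4 (cost 7)
total = 10 + 12 + 3 + 10 + 5 + 7 = 47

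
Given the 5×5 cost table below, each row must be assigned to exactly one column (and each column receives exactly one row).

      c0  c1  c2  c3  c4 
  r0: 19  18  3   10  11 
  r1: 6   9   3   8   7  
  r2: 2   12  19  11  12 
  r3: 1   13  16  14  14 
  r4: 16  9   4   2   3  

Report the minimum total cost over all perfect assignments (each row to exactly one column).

Minimum assignment cost: 25

optimal assignment: row0→col2 (cost 3), row1→col4 (cost 7), row2→col1 (cost 12), row3→col0 (cost 1), row4→col3 (cost 2)
total = 3 + 7 + 12 + 1 + 2 = 25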